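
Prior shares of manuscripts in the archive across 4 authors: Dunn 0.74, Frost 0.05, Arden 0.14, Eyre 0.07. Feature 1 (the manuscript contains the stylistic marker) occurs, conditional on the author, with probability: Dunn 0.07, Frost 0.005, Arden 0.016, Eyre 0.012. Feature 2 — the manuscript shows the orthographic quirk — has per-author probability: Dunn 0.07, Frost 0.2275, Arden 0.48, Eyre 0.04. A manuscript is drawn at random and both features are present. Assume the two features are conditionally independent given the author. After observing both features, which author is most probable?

Dunn

Compute prior × likelihood for every hypothesis:
  Dunn: 0.74 × 0.07 × 0.07 = 0.003626
  Frost: 0.05 × 0.005 × 0.2275 = 0.000056875
  Arden: 0.14 × 0.016 × 0.48 = 0.0010752
  Eyre: 0.07 × 0.012 × 0.04 = 0.0000336
Sum = 0.004791675.
Largest term belongs to Dunn, so Dunn is most probable.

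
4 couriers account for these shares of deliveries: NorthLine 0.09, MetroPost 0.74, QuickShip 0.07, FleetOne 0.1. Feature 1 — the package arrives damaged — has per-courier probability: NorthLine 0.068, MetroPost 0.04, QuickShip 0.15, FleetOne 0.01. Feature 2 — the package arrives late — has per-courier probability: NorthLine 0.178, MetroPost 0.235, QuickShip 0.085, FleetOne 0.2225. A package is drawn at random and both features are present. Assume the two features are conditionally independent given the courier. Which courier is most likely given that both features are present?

MetroPost

Unnormalized posteriors (prior × likelihood):
  NorthLine: 0.09 × 0.068 × 0.178 = 0.00108936
  MetroPost: 0.74 × 0.04 × 0.235 = 0.006956
  QuickShip: 0.07 × 0.15 × 0.085 = 0.0008925
  FleetOne: 0.1 × 0.01 × 0.2225 = 0.0002225
Total = 0.00916036.
Largest term belongs to MetroPost, so MetroPost is most probable.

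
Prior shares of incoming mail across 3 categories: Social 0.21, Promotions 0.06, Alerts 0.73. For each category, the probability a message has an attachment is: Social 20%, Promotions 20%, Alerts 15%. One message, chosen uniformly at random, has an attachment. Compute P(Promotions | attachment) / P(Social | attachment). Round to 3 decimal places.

Compute prior × likelihood for every hypothesis:
  Social: 0.21 × 0.2 = 0.042
  Promotions: 0.06 × 0.2 = 0.012
  Alerts: 0.73 × 0.15 = 0.1095
Sum = 0.1635.
The ratio is 0.012 / 0.042 (the normalizer cancels) = 0.286.

0.286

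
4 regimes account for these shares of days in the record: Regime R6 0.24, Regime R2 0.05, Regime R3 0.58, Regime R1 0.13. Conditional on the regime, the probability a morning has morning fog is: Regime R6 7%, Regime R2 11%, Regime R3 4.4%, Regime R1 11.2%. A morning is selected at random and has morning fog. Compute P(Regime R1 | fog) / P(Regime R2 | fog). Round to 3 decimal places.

2.647

Unnormalized posteriors (prior × likelihood):
  Regime R6: 0.24 × 0.07 = 0.0168
  Regime R2: 0.05 × 0.11 = 0.0055
  Regime R3: 0.58 × 0.044 = 0.02552
  Regime R1: 0.13 × 0.112 = 0.01456
Normalizing constant = 0.06238.
The ratio is 0.01456 / 0.0055 (the normalizer cancels) = 2.647.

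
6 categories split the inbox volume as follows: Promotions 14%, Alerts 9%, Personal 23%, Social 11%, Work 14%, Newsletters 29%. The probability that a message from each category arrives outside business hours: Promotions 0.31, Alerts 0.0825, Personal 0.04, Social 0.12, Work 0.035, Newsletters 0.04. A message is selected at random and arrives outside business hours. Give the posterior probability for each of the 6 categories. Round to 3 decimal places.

Unnormalized posteriors (prior × likelihood):
  Promotions: 0.14 × 0.31 = 0.0434
  Alerts: 0.09 × 0.0825 = 0.007425
  Personal: 0.23 × 0.04 = 0.0092
  Social: 0.11 × 0.12 = 0.0132
  Work: 0.14 × 0.035 = 0.0049
  Newsletters: 0.29 × 0.04 = 0.0116
Sum = 0.089725.
P(Promotions | off-hours) = 0.0434/0.089725 ≈ 0.484
P(Alerts | off-hours) = 0.007425/0.089725 ≈ 0.083
P(Personal | off-hours) = 0.0092/0.089725 ≈ 0.103
P(Social | off-hours) = 0.0132/0.089725 ≈ 0.147
P(Work | off-hours) = 0.0049/0.089725 ≈ 0.055
P(Newsletters | off-hours) = 0.0116/0.089725 ≈ 0.129

Promotions 0.484, Alerts 0.083, Personal 0.103, Social 0.147, Work 0.055, Newsletters 0.129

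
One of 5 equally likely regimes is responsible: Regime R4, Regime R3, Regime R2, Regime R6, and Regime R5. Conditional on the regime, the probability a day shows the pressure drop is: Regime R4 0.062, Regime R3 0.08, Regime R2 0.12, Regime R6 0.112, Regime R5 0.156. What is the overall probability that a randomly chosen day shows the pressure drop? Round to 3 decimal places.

Since the prior is uniform, the posterior is proportional to the likelihood:
  Regime R4: 0.062
  Regime R3: 0.08
  Regime R2: 0.12
  Regime R6: 0.112
  Regime R5: 0.156
P(drop) = (1/5) × (0.062 + 0.08 + 0.12 + 0.112 + 0.156) = 0.53/5 ≈ 0.106.

0.106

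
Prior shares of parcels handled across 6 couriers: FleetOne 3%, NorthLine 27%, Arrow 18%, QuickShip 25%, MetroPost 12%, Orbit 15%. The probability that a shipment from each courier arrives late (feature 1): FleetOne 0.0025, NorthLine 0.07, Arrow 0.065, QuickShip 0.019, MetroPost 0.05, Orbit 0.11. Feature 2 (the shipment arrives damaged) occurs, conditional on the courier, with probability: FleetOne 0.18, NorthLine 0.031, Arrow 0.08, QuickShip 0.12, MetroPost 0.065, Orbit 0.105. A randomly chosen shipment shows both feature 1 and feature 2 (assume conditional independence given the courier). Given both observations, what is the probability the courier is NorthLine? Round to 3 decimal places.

By Bayes' rule, posterior ∝ prior × likelihood:
  FleetOne: 0.03 × 0.0025 × 0.18 = 0.0000135
  NorthLine: 0.27 × 0.07 × 0.031 = 0.0005859
  Arrow: 0.18 × 0.065 × 0.08 = 0.000936
  QuickShip: 0.25 × 0.019 × 0.12 = 0.00057
  MetroPost: 0.12 × 0.05 × 0.065 = 0.00039
  Orbit: 0.15 × 0.11 × 0.105 = 0.0017325
Sum = 0.0042279.
P(NorthLine | evidence) = 0.0005859 / 0.0042279 ≈ 0.139.

0.139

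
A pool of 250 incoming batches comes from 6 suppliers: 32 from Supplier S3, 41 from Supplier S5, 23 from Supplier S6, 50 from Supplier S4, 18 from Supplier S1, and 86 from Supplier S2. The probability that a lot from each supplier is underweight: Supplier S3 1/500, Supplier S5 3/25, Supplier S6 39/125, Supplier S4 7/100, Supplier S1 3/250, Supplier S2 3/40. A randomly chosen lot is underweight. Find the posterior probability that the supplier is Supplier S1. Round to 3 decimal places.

0.010

Prior × likelihood for each hypothesis:
  Supplier S3: 0.128 × 0.002 = 0.000256
  Supplier S5: 0.164 × 0.12 = 0.01968
  Supplier S6: 0.092 × 0.312 = 0.028704
  Supplier S4: 0.2 × 0.07 = 0.014
  Supplier S1: 0.072 × 0.012 = 0.000864
  Supplier S2: 0.344 × 0.075 = 0.0258
Sum = 0.089304.
P(Supplier S1 | evidence) = 0.000864 / 0.089304 ≈ 0.010.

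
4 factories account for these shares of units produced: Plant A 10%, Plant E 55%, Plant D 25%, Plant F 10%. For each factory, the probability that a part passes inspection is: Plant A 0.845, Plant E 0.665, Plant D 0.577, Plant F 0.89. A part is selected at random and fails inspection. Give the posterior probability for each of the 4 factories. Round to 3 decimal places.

Taking complements, P(nonconforming | each) = Plant A 0.155, Plant E 0.335, Plant D 0.423, Plant F 0.11.
Compute prior × likelihood for every hypothesis:
  Plant A: 0.1 × 0.155 = 0.0155
  Plant E: 0.55 × 0.335 = 0.18425
  Plant D: 0.25 × 0.423 = 0.10575
  Plant F: 0.1 × 0.11 = 0.011
Sum = 0.3165.
P(Plant A | nonconforming) = 0.0155/0.3165 ≈ 0.049
P(Plant E | nonconforming) = 0.18425/0.3165 ≈ 0.582
P(Plant D | nonconforming) = 0.10575/0.3165 ≈ 0.334
P(Plant F | nonconforming) = 0.011/0.3165 ≈ 0.035

Plant A 0.049, Plant E 0.582, Plant D 0.334, Plant F 0.035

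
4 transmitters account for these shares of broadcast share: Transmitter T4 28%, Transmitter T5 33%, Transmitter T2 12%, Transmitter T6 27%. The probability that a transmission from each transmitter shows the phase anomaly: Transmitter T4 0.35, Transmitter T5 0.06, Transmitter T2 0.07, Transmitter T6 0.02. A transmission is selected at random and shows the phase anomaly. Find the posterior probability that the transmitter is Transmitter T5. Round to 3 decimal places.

Prior × likelihood for each hypothesis:
  Transmitter T4: 0.28 × 0.35 = 0.098
  Transmitter T5: 0.33 × 0.06 = 0.0198
  Transmitter T2: 0.12 × 0.07 = 0.0084
  Transmitter T6: 0.27 × 0.02 = 0.0054
Total = 0.1316.
P(Transmitter T5 | evidence) = 0.0198 / 0.1316 ≈ 0.150.

0.150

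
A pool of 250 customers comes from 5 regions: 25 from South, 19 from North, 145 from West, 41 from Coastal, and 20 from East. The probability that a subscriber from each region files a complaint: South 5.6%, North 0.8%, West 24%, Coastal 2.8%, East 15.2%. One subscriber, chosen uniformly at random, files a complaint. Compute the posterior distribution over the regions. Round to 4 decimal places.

Prior × likelihood for each hypothesis:
  South: 0.1 × 0.056 = 0.0056
  North: 0.076 × 0.008 = 0.000608
  West: 0.58 × 0.24 = 0.1392
  Coastal: 0.164 × 0.028 = 0.004592
  East: 0.08 × 0.152 = 0.01216
Sum = 0.16216.
P(South | complaint) = 0.0056/0.16216 ≈ 0.0345
P(North | complaint) = 0.000608/0.16216 ≈ 0.0037
P(West | complaint) = 0.1392/0.16216 ≈ 0.8584
P(Coastal | complaint) = 0.004592/0.16216 ≈ 0.0283
P(East | complaint) = 0.01216/0.16216 ≈ 0.0750

South 0.0345, North 0.0037, West 0.8584, Coastal 0.0283, East 0.0750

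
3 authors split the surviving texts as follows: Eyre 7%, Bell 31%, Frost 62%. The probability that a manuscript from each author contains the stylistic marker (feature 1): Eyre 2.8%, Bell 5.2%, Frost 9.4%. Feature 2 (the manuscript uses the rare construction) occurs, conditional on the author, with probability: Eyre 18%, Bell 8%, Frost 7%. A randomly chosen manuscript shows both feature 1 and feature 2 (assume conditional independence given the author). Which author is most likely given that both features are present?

Frost

By Bayes' rule, posterior ∝ prior × likelihood:
  Eyre: 0.07 × 0.028 × 0.18 = 0.0003528
  Bell: 0.31 × 0.052 × 0.08 = 0.0012896
  Frost: 0.62 × 0.094 × 0.07 = 0.0040796
Sum = 0.005722.
Largest term belongs to Frost, so Frost is most probable.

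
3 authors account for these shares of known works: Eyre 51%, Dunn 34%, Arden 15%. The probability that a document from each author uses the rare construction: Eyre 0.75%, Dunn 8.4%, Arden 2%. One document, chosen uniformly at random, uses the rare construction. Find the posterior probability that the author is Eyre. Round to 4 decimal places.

Compute prior × likelihood for every hypothesis:
  Eyre: 0.51 × 0.0075 = 0.003825
  Dunn: 0.34 × 0.084 = 0.02856
  Arden: 0.15 × 0.02 = 0.003
Sum = 0.035385.
P(Eyre | evidence) = 0.003825 / 0.035385 ≈ 0.1081.

0.1081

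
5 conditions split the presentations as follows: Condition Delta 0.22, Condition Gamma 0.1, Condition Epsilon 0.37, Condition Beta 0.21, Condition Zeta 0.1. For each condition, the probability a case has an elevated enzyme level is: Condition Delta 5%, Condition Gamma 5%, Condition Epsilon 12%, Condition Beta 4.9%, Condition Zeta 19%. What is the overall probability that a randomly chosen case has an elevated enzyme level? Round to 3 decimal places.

0.090

Prior × likelihood for each hypothesis:
  Condition Delta: 0.22 × 0.05 = 0.011
  Condition Gamma: 0.1 × 0.05 = 0.005
  Condition Epsilon: 0.37 × 0.12 = 0.0444
  Condition Beta: 0.21 × 0.049 = 0.01029
  Condition Zeta: 0.1 × 0.19 = 0.019
P(elevated) = 0.011 + 0.005 + 0.0444 + 0.01029 + 0.019 = 0.08969 → 0.090.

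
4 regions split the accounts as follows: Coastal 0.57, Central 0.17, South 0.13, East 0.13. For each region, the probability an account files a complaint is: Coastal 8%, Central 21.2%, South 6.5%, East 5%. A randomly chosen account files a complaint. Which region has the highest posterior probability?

Unnormalized posteriors (prior × likelihood):
  Coastal: 0.57 × 0.08 = 0.0456
  Central: 0.17 × 0.212 = 0.03604
  South: 0.13 × 0.065 = 0.00845
  East: 0.13 × 0.05 = 0.0065
Sum = 0.09659.
Largest term belongs to Coastal, so Coastal is most probable.

Coastal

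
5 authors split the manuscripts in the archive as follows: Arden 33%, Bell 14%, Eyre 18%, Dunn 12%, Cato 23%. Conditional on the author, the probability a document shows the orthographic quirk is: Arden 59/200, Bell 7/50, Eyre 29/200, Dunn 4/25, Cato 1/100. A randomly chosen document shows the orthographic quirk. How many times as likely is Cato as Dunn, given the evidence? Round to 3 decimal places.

Compute prior × likelihood for every hypothesis:
  Arden: 0.33 × 0.295 = 0.09735
  Bell: 0.14 × 0.14 = 0.0196
  Eyre: 0.18 × 0.145 = 0.0261
  Dunn: 0.12 × 0.16 = 0.0192
  Cato: 0.23 × 0.01 = 0.0023
Sum = 0.16455.
The ratio is 0.0023 / 0.0192 (the normalizer cancels) = 0.120.

0.120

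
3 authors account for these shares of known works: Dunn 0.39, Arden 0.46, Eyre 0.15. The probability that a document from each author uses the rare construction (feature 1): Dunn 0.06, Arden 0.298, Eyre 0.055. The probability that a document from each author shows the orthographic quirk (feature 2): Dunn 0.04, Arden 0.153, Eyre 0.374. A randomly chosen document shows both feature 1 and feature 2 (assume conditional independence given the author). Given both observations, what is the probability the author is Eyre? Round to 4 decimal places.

Compute prior × likelihood for every hypothesis:
  Dunn: 0.39 × 0.06 × 0.04 = 0.000936
  Arden: 0.46 × 0.298 × 0.153 = 0.02097324
  Eyre: 0.15 × 0.055 × 0.374 = 0.0030855
Normalizing constant = 0.02499474.
P(Eyre | evidence) = 0.0030855 / 0.02499474 ≈ 0.1234.

0.1234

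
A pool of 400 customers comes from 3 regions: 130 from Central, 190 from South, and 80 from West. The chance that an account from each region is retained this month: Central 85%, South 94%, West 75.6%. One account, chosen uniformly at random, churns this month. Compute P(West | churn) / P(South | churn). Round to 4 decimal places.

1.7123

Taking complements, P(churn | each) = Central 0.15, South 0.06, West 0.244.
By Bayes' rule, posterior ∝ prior × likelihood:
  Central: 0.325 × 0.15 = 0.04875
  South: 0.475 × 0.06 = 0.0285
  West: 0.2 × 0.244 = 0.0488
Normalizing constant = 0.12605.
The ratio is 0.0488 / 0.0285 (the normalizer cancels) = 1.7123.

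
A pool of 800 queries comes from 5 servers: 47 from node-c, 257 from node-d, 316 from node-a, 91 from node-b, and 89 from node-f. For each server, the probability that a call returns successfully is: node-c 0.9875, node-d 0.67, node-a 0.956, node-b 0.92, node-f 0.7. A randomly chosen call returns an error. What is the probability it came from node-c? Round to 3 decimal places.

Taking complements, P(error | each) = node-c 0.0125, node-d 0.33, node-a 0.044, node-b 0.08, node-f 0.3.
Compute prior × likelihood for every hypothesis:
  node-c: 0.05875 × 0.0125 = 0.000734375
  node-d: 0.32125 × 0.33 = 0.1060125
  node-a: 0.395 × 0.044 = 0.01738
  node-b: 0.11375 × 0.08 = 0.0091
  node-f: 0.11125 × 0.3 = 0.033375
Normalizing constant = 0.166601875.
P(node-c | evidence) = 0.000734375 / 0.166601875 ≈ 0.004.

0.004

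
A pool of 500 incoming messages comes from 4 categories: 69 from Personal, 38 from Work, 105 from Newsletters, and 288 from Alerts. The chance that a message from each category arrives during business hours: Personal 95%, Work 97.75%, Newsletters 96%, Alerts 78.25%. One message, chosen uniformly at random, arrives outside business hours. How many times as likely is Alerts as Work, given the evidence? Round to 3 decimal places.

Taking complements, P(off-hours | each) = Personal 0.05, Work 0.0225, Newsletters 0.04, Alerts 0.2175.
By Bayes' rule, posterior ∝ prior × likelihood:
  Personal: 0.138 × 0.05 = 0.0069
  Work: 0.076 × 0.0225 = 0.00171
  Newsletters: 0.21 × 0.04 = 0.0084
  Alerts: 0.576 × 0.2175 = 0.12528
Total = 0.14229.
The ratio is 0.12528 / 0.00171 (the normalizer cancels) = 73.263.

73.263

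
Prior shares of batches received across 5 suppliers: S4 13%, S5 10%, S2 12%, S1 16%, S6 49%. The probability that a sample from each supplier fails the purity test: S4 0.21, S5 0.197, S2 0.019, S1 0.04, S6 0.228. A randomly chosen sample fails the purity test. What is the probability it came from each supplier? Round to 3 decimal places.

S4 0.163, S5 0.118, S2 0.014, S1 0.038, S6 0.667

Unnormalized posteriors (prior × likelihood):
  S4: 0.13 × 0.21 = 0.0273
  S5: 0.1 × 0.197 = 0.0197
  S2: 0.12 × 0.019 = 0.00228
  S1: 0.16 × 0.04 = 0.0064
  S6: 0.49 × 0.228 = 0.11172
Normalizing constant = 0.1674.
P(S4 | off-spec) = 0.0273/0.1674 ≈ 0.163
P(S5 | off-spec) = 0.0197/0.1674 ≈ 0.118
P(S2 | off-spec) = 0.00228/0.1674 ≈ 0.014
P(S1 | off-spec) = 0.0064/0.1674 ≈ 0.038
P(S6 | off-spec) = 0.11172/0.1674 ≈ 0.667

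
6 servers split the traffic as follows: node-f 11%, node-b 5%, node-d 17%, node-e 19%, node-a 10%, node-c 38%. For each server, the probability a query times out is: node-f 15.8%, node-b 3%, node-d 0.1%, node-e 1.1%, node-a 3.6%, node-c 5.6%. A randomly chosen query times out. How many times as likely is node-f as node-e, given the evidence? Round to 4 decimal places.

8.3158

By Bayes' rule, posterior ∝ prior × likelihood:
  node-f: 0.11 × 0.158 = 0.01738
  node-b: 0.05 × 0.03 = 0.0015
  node-d: 0.17 × 0.001 = 0.00017
  node-e: 0.19 × 0.011 = 0.00209
  node-a: 0.1 × 0.036 = 0.0036
  node-c: 0.38 × 0.056 = 0.02128
Normalizing constant = 0.04602.
The ratio is 0.01738 / 0.00209 (the normalizer cancels) = 8.3158.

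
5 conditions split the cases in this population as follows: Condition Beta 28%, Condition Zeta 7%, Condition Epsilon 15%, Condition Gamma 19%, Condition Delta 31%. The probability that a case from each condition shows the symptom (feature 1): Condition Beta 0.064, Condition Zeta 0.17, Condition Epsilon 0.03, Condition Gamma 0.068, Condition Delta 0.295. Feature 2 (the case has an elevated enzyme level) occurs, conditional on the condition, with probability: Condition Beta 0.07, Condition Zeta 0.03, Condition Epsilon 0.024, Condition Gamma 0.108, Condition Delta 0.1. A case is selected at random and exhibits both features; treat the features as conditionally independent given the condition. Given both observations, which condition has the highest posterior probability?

Condition Delta

Unnormalized posteriors (prior × likelihood):
  Condition Beta: 0.28 × 0.064 × 0.07 = 0.0012544
  Condition Zeta: 0.07 × 0.17 × 0.03 = 0.000357
  Condition Epsilon: 0.15 × 0.03 × 0.024 = 0.000108
  Condition Gamma: 0.19 × 0.068 × 0.108 = 0.00139536
  Condition Delta: 0.31 × 0.295 × 0.1 = 0.009145
Total = 0.01225976.
Largest term belongs to Condition Delta, so Condition Delta is most probable.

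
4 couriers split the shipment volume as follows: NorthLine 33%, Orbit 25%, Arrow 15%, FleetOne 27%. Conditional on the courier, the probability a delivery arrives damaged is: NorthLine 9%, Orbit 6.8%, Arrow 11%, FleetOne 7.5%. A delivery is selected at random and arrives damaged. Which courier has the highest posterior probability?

NorthLine

Prior × likelihood for each hypothesis:
  NorthLine: 0.33 × 0.09 = 0.0297
  Orbit: 0.25 × 0.068 = 0.017
  Arrow: 0.15 × 0.11 = 0.0165
  FleetOne: 0.27 × 0.075 = 0.02025
Sum = 0.08345.
Largest term belongs to NorthLine, so NorthLine is most probable.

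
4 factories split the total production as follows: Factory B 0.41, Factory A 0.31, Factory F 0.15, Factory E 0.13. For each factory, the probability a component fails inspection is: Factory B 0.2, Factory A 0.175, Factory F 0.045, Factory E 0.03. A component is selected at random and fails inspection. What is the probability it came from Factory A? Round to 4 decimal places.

0.3693

Compute prior × likelihood for every hypothesis:
  Factory B: 0.41 × 0.2 = 0.082
  Factory A: 0.31 × 0.175 = 0.05425
  Factory F: 0.15 × 0.045 = 0.00675
  Factory E: 0.13 × 0.03 = 0.0039
Total = 0.1469.
P(Factory A | evidence) = 0.05425 / 0.1469 ≈ 0.3693.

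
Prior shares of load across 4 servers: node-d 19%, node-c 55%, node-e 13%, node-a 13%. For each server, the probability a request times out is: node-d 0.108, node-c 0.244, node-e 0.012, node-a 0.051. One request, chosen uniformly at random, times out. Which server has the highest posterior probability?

Compute prior × likelihood for every hypothesis:
  node-d: 0.19 × 0.108 = 0.02052
  node-c: 0.55 × 0.244 = 0.1342
  node-e: 0.13 × 0.012 = 0.00156
  node-a: 0.13 × 0.051 = 0.00663
Normalizing constant = 0.16291.
Largest term belongs to node-c, so node-c is most probable.

node-c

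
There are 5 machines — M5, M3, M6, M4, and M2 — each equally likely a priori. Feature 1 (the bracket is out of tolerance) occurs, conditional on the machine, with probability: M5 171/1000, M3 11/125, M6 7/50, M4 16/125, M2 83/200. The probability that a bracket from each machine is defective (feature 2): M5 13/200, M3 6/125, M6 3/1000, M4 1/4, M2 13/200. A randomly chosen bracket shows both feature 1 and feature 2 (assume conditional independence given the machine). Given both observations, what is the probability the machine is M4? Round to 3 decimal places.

With a uniform prior (1/5 each), posterior ∝ likelihood:
  M5: 0.171 × 0.065 = 0.011115
  M3: 0.088 × 0.048 = 0.004224
  M6: 0.14 × 0.003 = 0.00042
  M4: 0.128 × 0.25 = 0.032
  M2: 0.415 × 0.065 = 0.026975
Sum = 0.074734.
P(M4 | evidence) = 0.032 / 0.074734 ≈ 0.428.

0.428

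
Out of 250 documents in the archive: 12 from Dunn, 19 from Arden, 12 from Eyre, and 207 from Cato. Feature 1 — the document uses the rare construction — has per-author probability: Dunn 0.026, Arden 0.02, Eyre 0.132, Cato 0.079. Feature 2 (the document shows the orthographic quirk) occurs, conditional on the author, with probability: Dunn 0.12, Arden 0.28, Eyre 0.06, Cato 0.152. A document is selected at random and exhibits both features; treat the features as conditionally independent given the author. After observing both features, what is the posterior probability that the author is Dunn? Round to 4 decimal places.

Prior × likelihood for each hypothesis:
  Dunn: 0.048 × 0.026 × 0.12 = 0.00014976
  Arden: 0.076 × 0.02 × 0.28 = 0.0004256
  Eyre: 0.048 × 0.132 × 0.06 = 0.00038016
  Cato: 0.828 × 0.079 × 0.152 = 0.009942624
Normalizing constant = 0.010898144.
P(Dunn | evidence) = 0.00014976 / 0.010898144 ≈ 0.0137.

0.0137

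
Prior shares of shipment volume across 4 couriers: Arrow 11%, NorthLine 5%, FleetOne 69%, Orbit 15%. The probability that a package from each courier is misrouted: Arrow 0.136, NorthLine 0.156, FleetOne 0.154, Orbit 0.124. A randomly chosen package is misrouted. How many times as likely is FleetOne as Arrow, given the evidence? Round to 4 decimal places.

Unnormalized posteriors (prior × likelihood):
  Arrow: 0.11 × 0.136 = 0.01496
  NorthLine: 0.05 × 0.156 = 0.0078
  FleetOne: 0.69 × 0.154 = 0.10626
  Orbit: 0.15 × 0.124 = 0.0186
Normalizing constant = 0.14762.
The ratio is 0.10626 / 0.01496 (the normalizer cancels) = 7.1029.

7.1029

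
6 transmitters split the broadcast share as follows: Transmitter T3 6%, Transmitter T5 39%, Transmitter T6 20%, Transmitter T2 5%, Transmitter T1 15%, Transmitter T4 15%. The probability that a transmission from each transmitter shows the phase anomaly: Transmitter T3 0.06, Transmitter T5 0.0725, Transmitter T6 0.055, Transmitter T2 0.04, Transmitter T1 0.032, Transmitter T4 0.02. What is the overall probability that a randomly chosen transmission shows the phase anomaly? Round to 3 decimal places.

Prior × likelihood for each hypothesis:
  Transmitter T3: 0.06 × 0.06 = 0.0036
  Transmitter T5: 0.39 × 0.0725 = 0.028275
  Transmitter T6: 0.2 × 0.055 = 0.011
  Transmitter T2: 0.05 × 0.04 = 0.002
  Transmitter T1: 0.15 × 0.032 = 0.0048
  Transmitter T4: 0.15 × 0.02 = 0.003
P(anomaly) = 0.0036 + 0.028275 + 0.011 + 0.002 + 0.0048 + 0.003 = 0.052675 → 0.053.

0.053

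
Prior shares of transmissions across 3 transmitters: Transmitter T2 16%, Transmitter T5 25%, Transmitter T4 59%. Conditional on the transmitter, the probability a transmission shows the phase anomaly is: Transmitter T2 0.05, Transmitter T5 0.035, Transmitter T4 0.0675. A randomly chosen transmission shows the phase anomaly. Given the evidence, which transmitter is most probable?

Transmitter T4

Unnormalized posteriors (prior × likelihood):
  Transmitter T2: 0.16 × 0.05 = 0.008
  Transmitter T5: 0.25 × 0.035 = 0.00875
  Transmitter T4: 0.59 × 0.0675 = 0.039825
Sum = 0.056575.
Largest term belongs to Transmitter T4, so Transmitter T4 is most probable.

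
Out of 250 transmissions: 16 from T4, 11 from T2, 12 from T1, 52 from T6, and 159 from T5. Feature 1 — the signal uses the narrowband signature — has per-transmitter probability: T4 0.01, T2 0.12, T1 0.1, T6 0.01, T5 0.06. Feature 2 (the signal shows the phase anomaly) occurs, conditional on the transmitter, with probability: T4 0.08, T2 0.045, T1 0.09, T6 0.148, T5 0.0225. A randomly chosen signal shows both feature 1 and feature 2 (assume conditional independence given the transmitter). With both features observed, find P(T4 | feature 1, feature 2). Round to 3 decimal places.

By Bayes' rule, posterior ∝ prior × likelihood:
  T4: 0.064 × 0.01 × 0.08 = 0.0000512
  T2: 0.044 × 0.12 × 0.045 = 0.0002376
  T1: 0.048 × 0.1 × 0.09 = 0.000432
  T6: 0.208 × 0.01 × 0.148 = 0.00030784
  T5: 0.636 × 0.06 × 0.0225 = 0.0008586
Normalizing constant = 0.00188724.
P(T4 | evidence) = 0.0000512 / 0.00188724 ≈ 0.027.

0.027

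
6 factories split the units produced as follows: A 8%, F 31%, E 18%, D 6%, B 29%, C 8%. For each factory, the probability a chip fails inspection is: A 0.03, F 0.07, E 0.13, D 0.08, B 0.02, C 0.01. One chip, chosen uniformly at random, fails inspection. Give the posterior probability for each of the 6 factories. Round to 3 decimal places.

A 0.041, F 0.368, E 0.397, D 0.081, B 0.098, C 0.014

Compute prior × likelihood for every hypothesis:
  A: 0.08 × 0.03 = 0.0024
  F: 0.31 × 0.07 = 0.0217
  E: 0.18 × 0.13 = 0.0234
  D: 0.06 × 0.08 = 0.0048
  B: 0.29 × 0.02 = 0.0058
  C: 0.08 × 0.01 = 0.0008
Total = 0.0589.
P(A | nonconforming) = 0.0024/0.0589 ≈ 0.041
P(F | nonconforming) = 0.0217/0.0589 ≈ 0.368
P(E | nonconforming) = 0.0234/0.0589 ≈ 0.397
P(D | nonconforming) = 0.0048/0.0589 ≈ 0.081
P(B | nonconforming) = 0.0058/0.0589 ≈ 0.098
P(C | nonconforming) = 0.0008/0.0589 ≈ 0.014
(Check: 0.041+0.368+0.397+0.081+0.098+0.014 = 0.999.)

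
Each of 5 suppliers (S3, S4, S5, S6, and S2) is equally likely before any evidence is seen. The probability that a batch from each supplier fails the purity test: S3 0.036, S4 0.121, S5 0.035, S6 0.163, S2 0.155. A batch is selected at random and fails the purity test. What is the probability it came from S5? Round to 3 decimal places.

0.069

With a uniform prior (1/5 each), posterior ∝ likelihood:
  S3: 0.036
  S4: 0.121
  S5: 0.035
  S6: 0.163
  S2: 0.155
Normalizing constant = 0.51.
P(S5 | evidence) = 0.035 / 0.51 ≈ 0.069.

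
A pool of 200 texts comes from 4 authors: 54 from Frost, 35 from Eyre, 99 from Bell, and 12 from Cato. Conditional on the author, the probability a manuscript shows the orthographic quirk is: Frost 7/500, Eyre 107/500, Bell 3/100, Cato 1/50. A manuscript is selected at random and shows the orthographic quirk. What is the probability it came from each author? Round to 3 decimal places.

Frost 0.066, Eyre 0.654, Bell 0.259, Cato 0.021

Prior × likelihood for each hypothesis:
  Frost: 0.27 × 0.014 = 0.00378
  Eyre: 0.175 × 0.214 = 0.03745
  Bell: 0.495 × 0.03 = 0.01485
  Cato: 0.06 × 0.02 = 0.0012
Normalizing constant = 0.05728.
P(Frost | quirk) = 0.00378/0.05728 ≈ 0.066
P(Eyre | quirk) = 0.03745/0.05728 ≈ 0.654
P(Bell | quirk) = 0.01485/0.05728 ≈ 0.259
P(Cato | quirk) = 0.0012/0.05728 ≈ 0.021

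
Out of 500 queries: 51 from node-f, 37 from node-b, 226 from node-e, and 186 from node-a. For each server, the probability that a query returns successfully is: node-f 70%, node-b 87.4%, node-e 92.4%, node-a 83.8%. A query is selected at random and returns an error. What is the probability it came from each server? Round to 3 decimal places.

Taking complements, P(error | each) = node-f 0.3, node-b 0.126, node-e 0.076, node-a 0.162.
By Bayes' rule, posterior ∝ prior × likelihood:
  node-f: 0.102 × 0.3 = 0.0306
  node-b: 0.074 × 0.126 = 0.009324
  node-e: 0.452 × 0.076 = 0.034352
  node-a: 0.372 × 0.162 = 0.060264
Sum = 0.13454.
P(node-f | error) = 0.0306/0.13454 ≈ 0.227
P(node-b | error) = 0.009324/0.13454 ≈ 0.069
P(node-e | error) = 0.034352/0.13454 ≈ 0.255
P(node-a | error) = 0.060264/0.13454 ≈ 0.448
(Check: 0.227+0.069+0.255+0.448 = 0.999.)

node-f 0.227, node-b 0.069, node-e 0.255, node-a 0.448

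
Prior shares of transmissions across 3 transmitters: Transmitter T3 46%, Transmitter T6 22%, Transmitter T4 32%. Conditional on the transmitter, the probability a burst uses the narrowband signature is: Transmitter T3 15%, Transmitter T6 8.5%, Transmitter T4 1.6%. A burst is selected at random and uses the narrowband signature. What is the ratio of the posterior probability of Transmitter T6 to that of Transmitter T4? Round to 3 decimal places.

3.652

Prior × likelihood for each hypothesis:
  Transmitter T3: 0.46 × 0.15 = 0.069
  Transmitter T6: 0.22 × 0.085 = 0.0187
  Transmitter T4: 0.32 × 0.016 = 0.00512
Sum = 0.09282.
The ratio is 0.0187 / 0.00512 (the normalizer cancels) = 3.652.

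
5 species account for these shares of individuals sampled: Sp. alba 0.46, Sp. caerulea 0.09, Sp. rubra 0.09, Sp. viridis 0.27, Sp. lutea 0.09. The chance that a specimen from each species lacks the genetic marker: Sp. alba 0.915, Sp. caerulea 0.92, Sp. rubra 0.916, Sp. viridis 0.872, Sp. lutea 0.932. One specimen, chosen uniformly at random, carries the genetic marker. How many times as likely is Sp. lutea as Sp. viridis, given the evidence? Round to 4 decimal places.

0.1771

Taking complements, P(marker | each) = Sp. alba 0.085, Sp. caerulea 0.08, Sp. rubra 0.084, Sp. viridis 0.128, Sp. lutea 0.068.
By Bayes' rule, posterior ∝ prior × likelihood:
  Sp. alba: 0.46 × 0.085 = 0.0391
  Sp. caerulea: 0.09 × 0.08 = 0.0072
  Sp. rubra: 0.09 × 0.084 = 0.00756
  Sp. viridis: 0.27 × 0.128 = 0.03456
  Sp. lutea: 0.09 × 0.068 = 0.00612
Normalizing constant = 0.09454.
The ratio is 0.00612 / 0.03456 (the normalizer cancels) = 0.1771.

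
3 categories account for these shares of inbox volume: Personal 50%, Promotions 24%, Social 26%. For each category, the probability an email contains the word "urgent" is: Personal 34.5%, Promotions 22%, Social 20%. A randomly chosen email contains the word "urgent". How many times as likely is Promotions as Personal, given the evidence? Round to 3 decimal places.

Unnormalized posteriors (prior × likelihood):
  Personal: 0.5 × 0.345 = 0.1725
  Promotions: 0.24 × 0.22 = 0.0528
  Social: 0.26 × 0.2 = 0.052
Normalizing constant = 0.2773.
The ratio is 0.0528 / 0.1725 (the normalizer cancels) = 0.306.

0.306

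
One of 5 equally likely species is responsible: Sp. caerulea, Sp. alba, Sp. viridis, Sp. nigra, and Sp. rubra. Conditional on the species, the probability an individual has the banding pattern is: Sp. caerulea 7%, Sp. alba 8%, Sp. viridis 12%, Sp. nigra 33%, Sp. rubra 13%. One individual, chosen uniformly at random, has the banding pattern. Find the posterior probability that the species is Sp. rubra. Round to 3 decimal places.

With a uniform prior (1/5 each), posterior ∝ likelihood:
  Sp. caerulea: 0.07
  Sp. alba: 0.08
  Sp. viridis: 0.12
  Sp. nigra: 0.33
  Sp. rubra: 0.13
Sum = 0.73.
P(Sp. rubra | evidence) = 0.13 / 0.73 ≈ 0.178.

0.178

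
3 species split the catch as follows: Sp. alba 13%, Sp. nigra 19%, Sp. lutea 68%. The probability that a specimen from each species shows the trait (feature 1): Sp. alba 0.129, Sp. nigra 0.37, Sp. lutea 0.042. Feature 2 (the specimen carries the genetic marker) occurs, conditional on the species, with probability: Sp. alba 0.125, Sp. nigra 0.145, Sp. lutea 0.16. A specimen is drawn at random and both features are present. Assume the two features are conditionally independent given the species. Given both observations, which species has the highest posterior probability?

Sp. nigra

Unnormalized posteriors (prior × likelihood):
  Sp. alba: 0.13 × 0.129 × 0.125 = 0.00209625
  Sp. nigra: 0.19 × 0.37 × 0.145 = 0.0101935
  Sp. lutea: 0.68 × 0.042 × 0.16 = 0.0045696
Normalizing constant = 0.01685935.
Largest term belongs to Sp. nigra, so Sp. nigra is most probable.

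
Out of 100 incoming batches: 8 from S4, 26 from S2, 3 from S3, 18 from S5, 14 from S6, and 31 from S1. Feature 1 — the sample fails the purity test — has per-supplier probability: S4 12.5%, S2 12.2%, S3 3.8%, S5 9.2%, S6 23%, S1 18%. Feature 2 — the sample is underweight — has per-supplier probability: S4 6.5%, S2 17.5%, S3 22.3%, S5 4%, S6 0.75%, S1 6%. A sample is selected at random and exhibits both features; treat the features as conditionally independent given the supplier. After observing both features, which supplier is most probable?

S2

Compute prior × likelihood for every hypothesis:
  S4: 0.08 × 0.125 × 0.065 = 0.00065
  S2: 0.26 × 0.122 × 0.175 = 0.005551
  S3: 0.03 × 0.038 × 0.223 = 0.00025422
  S5: 0.18 × 0.092 × 0.04 = 0.0006624
  S6: 0.14 × 0.23 × 0.0075 = 0.0002415
  S1: 0.31 × 0.18 × 0.06 = 0.003348
Normalizing constant = 0.01070712.
Largest term belongs to S2, so S2 is most probable.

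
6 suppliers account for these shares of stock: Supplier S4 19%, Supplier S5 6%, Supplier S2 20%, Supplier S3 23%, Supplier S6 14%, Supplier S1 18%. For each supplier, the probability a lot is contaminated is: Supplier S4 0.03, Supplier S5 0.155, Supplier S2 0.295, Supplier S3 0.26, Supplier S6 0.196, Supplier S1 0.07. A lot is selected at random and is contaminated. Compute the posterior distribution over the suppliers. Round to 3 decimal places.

Supplier S4 0.033, Supplier S5 0.053, Supplier S2 0.339, Supplier S3 0.344, Supplier S6 0.158, Supplier S1 0.072

By Bayes' rule, posterior ∝ prior × likelihood:
  Supplier S4: 0.19 × 0.03 = 0.0057
  Supplier S5: 0.06 × 0.155 = 0.0093
  Supplier S2: 0.2 × 0.295 = 0.059
  Supplier S3: 0.23 × 0.26 = 0.0598
  Supplier S6: 0.14 × 0.196 = 0.02744
  Supplier S1: 0.18 × 0.07 = 0.0126
Normalizing constant = 0.17384.
P(Supplier S4 | contaminated) = 0.0057/0.17384 ≈ 0.033
P(Supplier S5 | contaminated) = 0.0093/0.17384 ≈ 0.053
P(Supplier S2 | contaminated) = 0.059/0.17384 ≈ 0.339
P(Supplier S3 | contaminated) = 0.0598/0.17384 ≈ 0.344
P(Supplier S6 | contaminated) = 0.02744/0.17384 ≈ 0.158
P(Supplier S1 | contaminated) = 0.0126/0.17384 ≈ 0.072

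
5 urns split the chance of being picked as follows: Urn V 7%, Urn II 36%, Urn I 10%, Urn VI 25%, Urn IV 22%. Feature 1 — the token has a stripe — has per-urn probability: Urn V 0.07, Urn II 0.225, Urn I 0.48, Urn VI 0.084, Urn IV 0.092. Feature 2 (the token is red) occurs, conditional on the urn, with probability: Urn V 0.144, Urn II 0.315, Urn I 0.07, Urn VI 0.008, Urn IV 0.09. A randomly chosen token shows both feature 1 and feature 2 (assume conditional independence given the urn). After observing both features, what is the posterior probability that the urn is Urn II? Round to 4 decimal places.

By Bayes' rule, posterior ∝ prior × likelihood:
  Urn V: 0.07 × 0.07 × 0.144 = 0.0007056
  Urn II: 0.36 × 0.225 × 0.315 = 0.025515
  Urn I: 0.1 × 0.48 × 0.07 = 0.00336
  Urn VI: 0.25 × 0.084 × 0.008 = 0.000168
  Urn IV: 0.22 × 0.092 × 0.09 = 0.0018216
Normalizing constant = 0.0315702.
P(Urn II | evidence) = 0.025515 / 0.0315702 ≈ 0.8082.

0.8082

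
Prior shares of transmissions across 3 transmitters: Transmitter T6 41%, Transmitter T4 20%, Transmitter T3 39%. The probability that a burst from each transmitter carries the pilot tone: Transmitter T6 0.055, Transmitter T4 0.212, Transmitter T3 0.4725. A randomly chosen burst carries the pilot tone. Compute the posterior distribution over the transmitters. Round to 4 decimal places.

Transmitter T6 0.0905, Transmitter T4 0.1701, Transmitter T3 0.7394

Prior × likelihood for each hypothesis:
  Transmitter T6: 0.41 × 0.055 = 0.02255
  Transmitter T4: 0.2 × 0.212 = 0.0424
  Transmitter T3: 0.39 × 0.4725 = 0.184275
Normalizing constant = 0.249225.
P(Transmitter T6 | pilot) = 0.02255/0.249225 ≈ 0.0905
P(Transmitter T4 | pilot) = 0.0424/0.249225 ≈ 0.1701
P(Transmitter T3 | pilot) = 0.184275/0.249225 ≈ 0.7394
(Check: 0.0905+0.1701+0.7394 = 1.0000.)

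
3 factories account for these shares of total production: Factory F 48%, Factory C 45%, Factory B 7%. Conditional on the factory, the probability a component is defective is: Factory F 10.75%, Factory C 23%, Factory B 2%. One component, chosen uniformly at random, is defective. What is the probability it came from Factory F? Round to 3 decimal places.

0.330

Unnormalized posteriors (prior × likelihood):
  Factory F: 0.48 × 0.1075 = 0.0516
  Factory C: 0.45 × 0.23 = 0.1035
  Factory B: 0.07 × 0.02 = 0.0014
Normalizing constant = 0.1565.
P(Factory F | evidence) = 0.0516 / 0.1565 ≈ 0.330.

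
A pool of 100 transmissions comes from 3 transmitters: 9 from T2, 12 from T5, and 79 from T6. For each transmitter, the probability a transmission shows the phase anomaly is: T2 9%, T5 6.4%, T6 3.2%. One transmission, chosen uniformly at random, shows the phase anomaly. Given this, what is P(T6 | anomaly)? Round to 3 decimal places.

Unnormalized posteriors (prior × likelihood):
  T2: 0.09 × 0.09 = 0.0081
  T5: 0.12 × 0.064 = 0.00768
  T6: 0.79 × 0.032 = 0.02528
Sum = 0.04106.
P(T6 | evidence) = 0.02528 / 0.04106 ≈ 0.616.

0.616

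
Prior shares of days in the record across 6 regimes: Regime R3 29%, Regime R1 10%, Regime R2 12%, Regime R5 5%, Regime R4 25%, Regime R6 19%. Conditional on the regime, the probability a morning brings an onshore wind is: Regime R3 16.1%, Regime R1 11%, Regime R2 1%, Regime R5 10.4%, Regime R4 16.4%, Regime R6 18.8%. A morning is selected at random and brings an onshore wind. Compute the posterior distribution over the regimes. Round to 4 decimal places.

By Bayes' rule, posterior ∝ prior × likelihood:
  Regime R3: 0.29 × 0.161 = 0.04669
  Regime R1: 0.1 × 0.11 = 0.011
  Regime R2: 0.12 × 0.01 = 0.0012
  Regime R5: 0.05 × 0.104 = 0.0052
  Regime R4: 0.25 × 0.164 = 0.041
  Regime R6: 0.19 × 0.188 = 0.03572
Total = 0.14081.
P(Regime R3 | onshore) = 0.04669/0.14081 ≈ 0.3316
P(Regime R1 | onshore) = 0.011/0.14081 ≈ 0.0781
P(Regime R2 | onshore) = 0.0012/0.14081 ≈ 0.0085
P(Regime R5 | onshore) = 0.0052/0.14081 ≈ 0.0369
P(Regime R4 | onshore) = 0.041/0.14081 ≈ 0.2912
P(Regime R6 | onshore) = 0.03572/0.14081 ≈ 0.2537

Regime R3 0.3316, Regime R1 0.0781, Regime R2 0.0085, Regime R5 0.0369, Regime R4 0.2912, Regime R6 0.2537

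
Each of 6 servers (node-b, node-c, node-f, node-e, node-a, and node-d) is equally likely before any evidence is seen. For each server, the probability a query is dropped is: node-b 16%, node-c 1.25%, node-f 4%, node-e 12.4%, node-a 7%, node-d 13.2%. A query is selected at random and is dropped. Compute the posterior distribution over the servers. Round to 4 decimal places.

node-b 0.2971, node-c 0.0232, node-f 0.0743, node-e 0.2303, node-a 0.1300, node-d 0.2451

Since the prior is uniform, the posterior is proportional to the likelihood:
  node-b: 0.16
  node-c: 0.0125
  node-f: 0.04
  node-e: 0.124
  node-a: 0.07
  node-d: 0.132
Sum = 0.5385.
P(node-b | dropped) = 0.16/0.5385 ≈ 0.2971
P(node-c | dropped) = 0.0125/0.5385 ≈ 0.0232
P(node-f | dropped) = 0.04/0.5385 ≈ 0.0743
P(node-e | dropped) = 0.124/0.5385 ≈ 0.2303
P(node-a | dropped) = 0.07/0.5385 ≈ 0.1300
P(node-d | dropped) = 0.132/0.5385 ≈ 0.2451
(Check: 0.2971+0.0232+0.0743+0.2303+0.1300+0.2451 = 1.0000.)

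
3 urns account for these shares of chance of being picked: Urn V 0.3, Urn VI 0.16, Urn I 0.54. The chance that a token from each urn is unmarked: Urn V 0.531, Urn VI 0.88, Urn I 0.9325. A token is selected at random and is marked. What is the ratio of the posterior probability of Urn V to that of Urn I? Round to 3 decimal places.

3.860

Taking complements, P(marked | each) = Urn V 0.469, Urn VI 0.12, Urn I 0.0675.
Unnormalized posteriors (prior × likelihood):
  Urn V: 0.3 × 0.469 = 0.1407
  Urn VI: 0.16 × 0.12 = 0.0192
  Urn I: 0.54 × 0.0675 = 0.03645
Sum = 0.19635.
The ratio is 0.1407 / 0.03645 (the normalizer cancels) = 3.860.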